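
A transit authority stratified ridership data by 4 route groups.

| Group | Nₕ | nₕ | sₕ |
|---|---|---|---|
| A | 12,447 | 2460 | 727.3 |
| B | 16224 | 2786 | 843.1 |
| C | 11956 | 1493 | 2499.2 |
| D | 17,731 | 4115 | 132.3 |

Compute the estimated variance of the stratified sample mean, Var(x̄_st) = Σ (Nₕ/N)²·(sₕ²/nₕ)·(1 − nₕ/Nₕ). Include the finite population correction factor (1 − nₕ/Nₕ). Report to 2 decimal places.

178.15

N = 58358; Wₕ = Nₕ/N.
group A: (12447/58358)²·727.3²/2460·(1 − 2460/12447) = 7.84858
group B: (16224/58358)²·843.1²/2786·(1 − 2786/16224) = 16.33311
group C: (11956/58358)²·2499.2²/1493·(1 − 1493/11956) = 153.66804
group D: (17731/58358)²·132.3²/4115·(1 − 4115/17731) = 0.30153
Sum = 178.15126 → 178.15.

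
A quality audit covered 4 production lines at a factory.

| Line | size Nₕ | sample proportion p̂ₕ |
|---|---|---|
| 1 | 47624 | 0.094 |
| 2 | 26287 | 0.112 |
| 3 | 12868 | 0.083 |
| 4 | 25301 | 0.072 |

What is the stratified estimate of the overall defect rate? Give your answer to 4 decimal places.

Wₕ = Nₕ/N with N = 112080: 0.4249, 0.2345, 0.1148, 0.2257.
p̂_st = 0.4249·0.094 + 0.2345·0.112 + 0.1148·0.083 + 0.2257·0.072 ≈ 0.091992... → 0.0920.

0.0920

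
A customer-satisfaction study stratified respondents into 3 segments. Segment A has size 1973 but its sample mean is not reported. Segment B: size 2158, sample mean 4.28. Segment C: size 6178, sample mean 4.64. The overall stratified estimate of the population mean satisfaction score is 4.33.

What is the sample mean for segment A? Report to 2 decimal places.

3.41

N = 1973 + 2158 + 6178 = 10309.
Overall total = μ·N = 4.33·10309 = 44637.97.
Subtract the known strata: 2158·4.28 + 6178·4.64 = 37902.16.
Remaining total for segment A: 44637.97 − 37902.16 = 6735.81.
Divide by its size: 6735.81 / 1973 = 3.4140... → 3.41.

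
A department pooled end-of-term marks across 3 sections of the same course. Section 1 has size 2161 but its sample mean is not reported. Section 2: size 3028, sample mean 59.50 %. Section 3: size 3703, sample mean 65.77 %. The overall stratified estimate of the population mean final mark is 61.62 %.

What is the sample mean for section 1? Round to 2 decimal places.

N = 2161 + 3028 + 3703 = 8892.
Overall total = μ·N = 61.62·8892 = 547925.04.
Subtract the known strata: 3028·59.50 + 3703·65.77 = 423712.31.
Remaining total for section 1: 547925.04 − 423712.31 = 124212.73.
Divide by its size: 124212.73 / 2161 = 57.4793... → 57.48.

57.48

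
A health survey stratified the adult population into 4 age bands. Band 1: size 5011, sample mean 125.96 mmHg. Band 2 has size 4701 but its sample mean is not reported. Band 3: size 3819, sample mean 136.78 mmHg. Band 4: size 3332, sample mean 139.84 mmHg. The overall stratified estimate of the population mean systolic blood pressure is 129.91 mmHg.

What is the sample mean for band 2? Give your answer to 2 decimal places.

121.50

N = 5011 + 4701 + 3819 + 3332 = 16863.
Overall total = μ·N = 129.91·16863 = 2190672.33.
Subtract the known strata: 5011·125.96 + 3819·136.78 + 3332·139.84 = 1619495.26.
Remaining total for band 2: 2190672.33 − 1619495.26 = 571177.07.
Divide by its size: 571177.07 / 4701 = 121.5012... → 121.50.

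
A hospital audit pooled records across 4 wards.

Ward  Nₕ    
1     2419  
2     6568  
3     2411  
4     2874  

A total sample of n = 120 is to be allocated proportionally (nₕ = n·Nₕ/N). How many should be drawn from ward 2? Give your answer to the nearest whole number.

Share of ward 2 = 6568/14272 = 0.46020.
Allocate 120 × 0.46020 = 55.224... → 55.

55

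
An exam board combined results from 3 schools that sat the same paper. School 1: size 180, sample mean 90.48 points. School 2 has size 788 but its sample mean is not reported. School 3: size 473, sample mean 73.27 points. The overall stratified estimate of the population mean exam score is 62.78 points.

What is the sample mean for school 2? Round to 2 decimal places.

N = 180 + 788 + 473 = 1441.
Overall total = μ·N = 62.78·1441 = 90465.98.
Subtract the known strata: 180·90.48 + 473·73.27 = 50943.11.
Remaining total for school 2: 90465.98 − 50943.11 = 39522.87.
Divide by its size: 39522.87 / 788 = 50.1559... → 50.16.

50.16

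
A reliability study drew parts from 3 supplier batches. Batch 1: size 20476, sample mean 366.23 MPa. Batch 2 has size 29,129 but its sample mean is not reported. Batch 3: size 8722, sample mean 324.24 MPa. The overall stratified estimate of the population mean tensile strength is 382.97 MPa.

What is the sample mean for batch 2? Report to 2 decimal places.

N = 20476 + 29129 + 8722 = 58327.
Overall total = μ·N = 382.97·58327 = 22337491.19.
Subtract the known strata: 20476·366.23 + 8722·324.24 = 10326946.76.
Remaining total for batch 2: 22337491.19 − 10326946.76 = 12010544.43.
Divide by its size: 12010544.43 / 29129 = 412.3226... → 412.32.

412.32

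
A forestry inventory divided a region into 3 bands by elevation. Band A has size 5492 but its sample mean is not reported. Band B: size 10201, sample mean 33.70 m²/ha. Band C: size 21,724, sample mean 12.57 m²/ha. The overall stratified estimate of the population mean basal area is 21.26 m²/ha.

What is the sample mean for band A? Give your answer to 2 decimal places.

N = 5492 + 10201 + 21724 = 37417.
Overall total = μ·N = 21.26·37417 = 795485.42.
Subtract the known strata: 10201·33.70 + 21724·12.57 = 616844.38.
Remaining total for band A: 795485.42 − 616844.38 = 178641.04.
Divide by its size: 178641.04 / 5492 = 32.5275... → 32.53.

32.53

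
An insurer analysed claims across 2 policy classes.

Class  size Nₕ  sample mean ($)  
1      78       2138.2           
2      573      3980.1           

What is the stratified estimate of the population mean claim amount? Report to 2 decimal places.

3759.41

N = 78 + 573 = 651.
Overall mean = Σ (Nₕ/N)·x̄ₕ — weight by population share, not a simple average.
Σ Nₕx̄ₕ = 78·2138.2 + 573·3980.1 = 166779.6 + 2280597.3 = 2447376.9.
Divide by N: 2447376.9 / 651 = 3759.4115... → 3759.41.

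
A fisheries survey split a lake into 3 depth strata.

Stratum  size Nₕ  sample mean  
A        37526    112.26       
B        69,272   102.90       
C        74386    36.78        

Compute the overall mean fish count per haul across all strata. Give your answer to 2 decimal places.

77.69

N = 37526 + 69272 + 74386 = 181184.
Weight each subgroup mean by Nₕ/N and sum.
Σ Nₕx̄ₕ = 37526·112.26 + 69272·102.90 + 74386·36.78 = 4212668.76 + 7128088.8 + 2735917.08 = 14076674.64.
Divide by N: 14076674.64 / 181184 = 77.6927... → 77.69.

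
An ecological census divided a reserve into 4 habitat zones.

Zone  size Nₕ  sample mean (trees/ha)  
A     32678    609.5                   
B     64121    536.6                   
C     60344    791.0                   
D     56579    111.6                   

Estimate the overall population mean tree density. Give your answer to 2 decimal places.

507.06

x̄_st = (Σ Nₕx̄ₕ) / (Σ Nₕ) = (32678·609.5 + 64121·536.6 + 60344·791.0 + 56579·111.6) / 213722
= 108370890 / 213722 = 507.0647... → 507.06.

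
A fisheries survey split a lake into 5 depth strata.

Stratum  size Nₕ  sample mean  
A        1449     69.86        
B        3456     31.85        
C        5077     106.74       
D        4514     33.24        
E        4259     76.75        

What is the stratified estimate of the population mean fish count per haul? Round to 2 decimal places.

65.59

N = 1449 + 3456 + 5077 + 4514 + 4259 = 18755.
The stratified mean weights each stratum mean by its population share Nₕ/N.
Σ Nₕx̄ₕ = 1449·69.86 + 3456·31.85 + 5077·106.74 + 4514·33.24 + 4259·76.75 = 101227.14 + 110073.6 + 541918.98 + 150045.36 + 326878.25 = 1230143.33.
Divide by N: 1230143.33 / 18755 = 65.5902... → 65.59.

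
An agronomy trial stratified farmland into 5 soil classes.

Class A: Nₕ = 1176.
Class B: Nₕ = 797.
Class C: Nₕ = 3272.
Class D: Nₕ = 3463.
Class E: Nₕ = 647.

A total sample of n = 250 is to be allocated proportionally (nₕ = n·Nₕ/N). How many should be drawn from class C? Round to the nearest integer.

N = 1176 + 797 + 3272 + 3463 + 647 = 9355.
n_C = 250·3272/9355 = 87.440... → 87.

87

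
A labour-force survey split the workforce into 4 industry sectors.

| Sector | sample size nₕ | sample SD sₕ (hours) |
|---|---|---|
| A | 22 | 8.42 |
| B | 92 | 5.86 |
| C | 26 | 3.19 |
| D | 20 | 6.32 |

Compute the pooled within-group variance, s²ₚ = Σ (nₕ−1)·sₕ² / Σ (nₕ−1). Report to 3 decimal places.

A: (22−1)·8.42² = 21·70.8964 = 1488.8244
B: (92−1)·5.86² = 91·34.3396 = 3124.9036
C: (26−1)·3.19² = 25·10.1761 = 254.4025
D: (20−1)·6.32² = 19·39.9424 = 758.9056
Numerator = 5627.0361; denominator = Σ(nₕ−1) = 156.
s²ₚ = 5627.0361/156 = 36.07074... → 36.071.

36.071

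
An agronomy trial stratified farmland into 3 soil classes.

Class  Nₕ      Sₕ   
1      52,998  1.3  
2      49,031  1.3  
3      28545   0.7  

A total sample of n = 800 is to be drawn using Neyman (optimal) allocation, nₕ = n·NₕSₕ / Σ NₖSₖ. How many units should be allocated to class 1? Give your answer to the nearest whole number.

361

Σ NₕSₕ = 52998·1.3 + 49031·1.3 + 28545·0.7 = 152619.2.
Share for 1: 68897.4/152619.2 = 0.45143.
n_1 = 800 × 0.45143 = 361.147... → 361.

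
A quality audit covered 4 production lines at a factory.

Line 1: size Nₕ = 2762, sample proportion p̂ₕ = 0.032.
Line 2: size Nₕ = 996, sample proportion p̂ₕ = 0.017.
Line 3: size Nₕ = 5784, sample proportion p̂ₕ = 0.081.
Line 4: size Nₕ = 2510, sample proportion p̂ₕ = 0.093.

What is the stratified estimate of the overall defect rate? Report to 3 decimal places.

0.067

Wₕ = Nₕ/N with N = 12052: 0.2292, 0.0826, 0.4799, 0.2083.
p̂_st = 0.2292·0.032 + 0.0826·0.017 + 0.4799·0.081 + 0.2083·0.093 ≈ 0.06698... → 0.067.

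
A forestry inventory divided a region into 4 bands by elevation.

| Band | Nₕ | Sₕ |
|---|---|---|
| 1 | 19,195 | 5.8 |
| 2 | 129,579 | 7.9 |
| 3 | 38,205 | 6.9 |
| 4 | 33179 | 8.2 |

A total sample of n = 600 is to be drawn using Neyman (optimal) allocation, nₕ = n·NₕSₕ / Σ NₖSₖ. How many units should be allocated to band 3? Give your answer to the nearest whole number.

95

1: NₕSₕ = 19195·5.8 = 111331
2: NₕSₕ = 129579·7.9 = 1023674.1
3: NₕSₕ = 38205·6.9 = 263614.5
4: NₕSₕ = 33179·8.2 = 272067.8
Σ NₕSₕ = 1670687.4.
n_3 = 600·263614.5/1670687.4 = 94.673... → 95.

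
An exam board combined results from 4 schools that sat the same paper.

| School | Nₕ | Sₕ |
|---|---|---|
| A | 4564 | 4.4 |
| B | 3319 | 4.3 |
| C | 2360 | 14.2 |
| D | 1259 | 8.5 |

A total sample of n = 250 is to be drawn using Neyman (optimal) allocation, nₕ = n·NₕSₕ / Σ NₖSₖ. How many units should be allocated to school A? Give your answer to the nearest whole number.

64

Σ NₕSₕ = 4564·4.4 + 3319·4.3 + 2360·14.2 + 1259·8.5 = 78566.8.
Share for A: 20081.6/78566.8 = 0.25560.
n_A = 250 × 0.25560 = 63.900... → 64.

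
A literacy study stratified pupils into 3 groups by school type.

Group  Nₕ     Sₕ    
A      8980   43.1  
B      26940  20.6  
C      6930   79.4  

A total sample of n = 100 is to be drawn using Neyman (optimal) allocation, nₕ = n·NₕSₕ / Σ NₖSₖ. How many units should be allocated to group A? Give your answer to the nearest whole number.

26

A: NₕSₕ = 8980·43.1 = 387038
B: NₕSₕ = 26940·20.6 = 554964
C: NₕSₕ = 6930·79.4 = 550242
Σ NₕSₕ = 1492244.
n_A = 100·387038/1492244 = 25.937... → 26.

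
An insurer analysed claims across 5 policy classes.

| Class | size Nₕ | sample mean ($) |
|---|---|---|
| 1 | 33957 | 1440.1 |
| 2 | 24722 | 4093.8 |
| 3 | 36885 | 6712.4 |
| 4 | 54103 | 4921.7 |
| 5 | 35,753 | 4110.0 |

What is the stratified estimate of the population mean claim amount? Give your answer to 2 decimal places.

N = 33957 + 24722 + 36885 + 54103 + 35753 = 185420.
The stratified mean weights each stratum mean by its population share Nₕ/N.
Σ Nₕx̄ₕ = 33957·1440.1 + 24722·4093.8 + 36885·6712.4 + 54103·4921.7 + 35753·4110.0 = 48901475.7 + 101206923.6 + 247586874 + 266278735.1 + 146944830 = 810918838.4.
Divide by N: 810918838.4 / 185420 = 4373.4162... → 4373.42.

4373.42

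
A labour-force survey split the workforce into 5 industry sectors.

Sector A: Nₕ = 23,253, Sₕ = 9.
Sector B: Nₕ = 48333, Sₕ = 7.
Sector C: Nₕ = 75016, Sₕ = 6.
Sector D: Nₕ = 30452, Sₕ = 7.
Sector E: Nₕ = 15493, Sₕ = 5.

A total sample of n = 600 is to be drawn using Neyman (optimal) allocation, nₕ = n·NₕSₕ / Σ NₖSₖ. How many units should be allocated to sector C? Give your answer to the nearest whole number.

210

Σ NₕSₕ = 23253·9 + 48333·7 + 75016·6 + 30452·7 + 15493·5 = 1288333.
Share for C: 450096/1288333 = 0.34936.
n_C = 600 × 0.34936 = 209.618... → 210.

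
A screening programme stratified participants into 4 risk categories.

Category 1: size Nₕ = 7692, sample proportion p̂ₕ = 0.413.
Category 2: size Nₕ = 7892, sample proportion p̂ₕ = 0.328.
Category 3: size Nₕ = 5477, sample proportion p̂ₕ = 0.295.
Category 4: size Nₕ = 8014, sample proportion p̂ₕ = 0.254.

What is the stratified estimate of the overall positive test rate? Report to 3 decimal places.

N = 7692 + 7892 + 5477 + 8014 = 29075.
Overall proportion = Σ (Nₕ/N)·p̂ₕ.
Σ Nₕp̂ₕ = 3176.796 + 2588.576 + 1615.715 + 2035.556 = 9416.643.
9416.643 / 29075 = 0.32387... → 0.324.

0.324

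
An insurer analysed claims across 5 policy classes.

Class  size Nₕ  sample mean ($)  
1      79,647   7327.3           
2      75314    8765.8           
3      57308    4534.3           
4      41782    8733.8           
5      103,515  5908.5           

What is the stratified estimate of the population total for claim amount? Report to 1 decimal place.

1: 79647·7327.3 = 583597463.1
2: 75314·8765.8 = 660187461.2
3: 57308·4534.3 = 259851664.4
4: 41782·8733.8 = 364915631.6
5: 103515·5908.5 = 611618377.5
τ̂ = Σ Nₕx̄ₕ = 2480170597.8.

2480170597.8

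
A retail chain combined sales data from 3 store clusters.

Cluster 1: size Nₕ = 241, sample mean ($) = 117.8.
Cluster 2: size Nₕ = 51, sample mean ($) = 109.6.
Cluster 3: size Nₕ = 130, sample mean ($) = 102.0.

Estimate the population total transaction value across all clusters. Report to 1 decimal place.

47239.4

1: 241·117.8 = 28389.8
2: 51·109.6 = 5589.6
3: 130·102.0 = 13260
τ̂ = Σ Nₕx̄ₕ = 47239.4.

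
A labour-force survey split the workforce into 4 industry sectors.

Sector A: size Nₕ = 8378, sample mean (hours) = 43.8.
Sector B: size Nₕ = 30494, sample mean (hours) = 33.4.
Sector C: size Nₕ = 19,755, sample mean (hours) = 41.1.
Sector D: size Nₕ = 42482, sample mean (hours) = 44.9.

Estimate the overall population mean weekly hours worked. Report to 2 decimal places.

N = 8378 + 30494 + 19755 + 42482 = 101109.
Overall mean = Σ (Nₕ/N)·x̄ₕ — weight by population share, not a simple average.
Σ Nₕx̄ₕ = 8378·43.8 + 30494·33.4 + 19755·41.1 + 42482·44.9 = 366956.4 + 1018499.6 + 811930.5 + 1907441.8 = 4104828.3.
Divide by N: 4104828.3 / 101109 = 40.5981... → 40.60.

40.60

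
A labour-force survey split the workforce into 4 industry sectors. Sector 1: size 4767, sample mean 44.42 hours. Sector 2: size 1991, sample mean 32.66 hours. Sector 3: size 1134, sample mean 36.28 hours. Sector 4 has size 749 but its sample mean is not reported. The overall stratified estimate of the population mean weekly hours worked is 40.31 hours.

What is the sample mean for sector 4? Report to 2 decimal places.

40.59

Σ Nₕx̄ₕ = N·μ, so 749·x̄_4 = 8641·40.31 − (4767·44.42 + 1991·32.66 + 1134·36.28).
= 348318.71 − 317917.72 = 30400.99.
x̄_4 = 30400.99 / 749 = 40.5888... → 40.59.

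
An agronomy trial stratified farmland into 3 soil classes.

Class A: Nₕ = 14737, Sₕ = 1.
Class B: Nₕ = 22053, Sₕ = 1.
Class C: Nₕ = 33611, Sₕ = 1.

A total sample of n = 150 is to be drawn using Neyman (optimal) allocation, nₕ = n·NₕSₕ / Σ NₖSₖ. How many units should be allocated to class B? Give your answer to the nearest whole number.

47

A: NₕSₕ = 14737·1 = 14737
B: NₕSₕ = 22053·1 = 22053
C: NₕSₕ = 33611·1 = 33611
Σ NₕSₕ = 70401.
n_B = 150·22053/70401 = 46.987... → 47.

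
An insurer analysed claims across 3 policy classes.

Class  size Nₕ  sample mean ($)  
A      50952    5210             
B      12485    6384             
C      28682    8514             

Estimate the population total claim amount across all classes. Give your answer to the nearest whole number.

589362708

A: 50952·5210 = 265459920
B: 12485·6384 = 79704240
C: 28682·8514 = 244198548
τ̂ = Σ Nₕx̄ₕ = 589362708.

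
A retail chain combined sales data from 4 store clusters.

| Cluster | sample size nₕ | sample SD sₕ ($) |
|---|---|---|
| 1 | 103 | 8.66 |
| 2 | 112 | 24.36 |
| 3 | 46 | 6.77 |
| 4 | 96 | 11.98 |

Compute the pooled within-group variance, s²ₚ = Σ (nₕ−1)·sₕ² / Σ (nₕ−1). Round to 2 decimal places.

252.73

1: (103−1)·8.66² = 102·74.9956 = 7649.5512
2: (112−1)·24.36² = 111·593.4096 = 65868.4656
3: (46−1)·6.77² = 45·45.8329 = 2062.4805
4: (96−1)·11.98² = 95·143.5204 = 13634.438
Numerator = 89214.9353; denominator = Σ(nₕ−1) = 353.
s²ₚ = 89214.9353/353 = 252.7335... → 252.73.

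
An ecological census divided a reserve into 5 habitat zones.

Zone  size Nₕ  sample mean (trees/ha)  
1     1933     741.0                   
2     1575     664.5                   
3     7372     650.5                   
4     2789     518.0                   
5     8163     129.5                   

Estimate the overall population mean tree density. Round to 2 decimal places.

447.79

N = 21832; weights Wₕ = Nₕ/N = (0.0885, 0.0721, 0.3377, 0.1277, 0.3739).
x̄_st = Σ Wₕ·x̄ₕ = 0.0885·741.0 + 0.0721·664.5 + 0.3377·650.5 + 0.1277·518.0 + 0.3739·129.5 ≈ 447.7939...
→ 447.79.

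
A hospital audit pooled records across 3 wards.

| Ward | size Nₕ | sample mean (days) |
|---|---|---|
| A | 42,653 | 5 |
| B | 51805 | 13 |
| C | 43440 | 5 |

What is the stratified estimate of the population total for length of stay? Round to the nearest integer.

A: 42653·5 = 213265
B: 51805·13 = 673465
C: 43440·5 = 217200
τ̂ = Σ Nₕx̄ₕ = 1103930.

1103930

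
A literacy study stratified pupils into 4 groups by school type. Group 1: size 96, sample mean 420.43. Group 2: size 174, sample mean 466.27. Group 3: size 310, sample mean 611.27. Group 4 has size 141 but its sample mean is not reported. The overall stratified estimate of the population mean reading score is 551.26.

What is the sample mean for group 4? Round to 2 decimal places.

613.28

N = 96 + 174 + 310 + 141 = 721.
Overall total = μ·N = 551.26·721 = 397458.46.
Subtract the known strata: 96·420.43 + 174·466.27 + 310·611.27 = 310985.96.
Remaining total for group 4: 397458.46 − 310985.96 = 86472.5.
Divide by its size: 86472.5 / 141 = 613.2801... → 613.28.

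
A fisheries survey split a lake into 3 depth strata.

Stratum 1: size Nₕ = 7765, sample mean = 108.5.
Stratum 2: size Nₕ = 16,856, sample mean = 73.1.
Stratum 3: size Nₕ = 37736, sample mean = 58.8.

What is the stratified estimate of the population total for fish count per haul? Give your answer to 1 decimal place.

4293552.9

1: 7765·108.5 = 842502.5
2: 16856·73.1 = 1232173.6
3: 37736·58.8 = 2218876.8
τ̂ = Σ Nₕx̄ₕ = 4293552.9.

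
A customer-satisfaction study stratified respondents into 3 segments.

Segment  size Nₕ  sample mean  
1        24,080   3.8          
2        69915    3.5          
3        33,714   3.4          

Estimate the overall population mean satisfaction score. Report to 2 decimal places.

3.53

N = 127709; weights Wₕ = Nₕ/N = (0.1886, 0.5475, 0.2640).
x̄_st = Σ Wₕ·x̄ₕ = 0.1886·3.8 + 0.5475·3.5 + 0.2640·3.4 ≈ 3.5302...
→ 3.53.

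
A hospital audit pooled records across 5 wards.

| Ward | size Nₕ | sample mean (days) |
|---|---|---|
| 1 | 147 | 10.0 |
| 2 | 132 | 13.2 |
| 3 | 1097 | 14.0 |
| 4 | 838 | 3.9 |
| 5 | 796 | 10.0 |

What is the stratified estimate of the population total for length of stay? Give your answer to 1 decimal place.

29798.6

1: 147·10.0 = 1470
2: 132·13.2 = 1742.4
3: 1097·14.0 = 15358
4: 838·3.9 = 3268.2
5: 796·10.0 = 7960
τ̂ = Σ Nₕx̄ₕ = 29798.6.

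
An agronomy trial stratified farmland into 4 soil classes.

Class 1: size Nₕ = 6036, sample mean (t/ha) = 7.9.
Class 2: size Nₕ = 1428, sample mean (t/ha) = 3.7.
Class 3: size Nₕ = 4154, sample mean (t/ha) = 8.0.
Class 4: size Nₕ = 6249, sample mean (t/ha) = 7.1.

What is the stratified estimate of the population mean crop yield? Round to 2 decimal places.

7.31

N = 6036 + 1428 + 4154 + 6249 = 17867.
The stratified mean weights each stratum mean by its population share Nₕ/N.
Σ Nₕx̄ₕ = 6036·7.9 + 1428·3.7 + 4154·8.0 + 6249·7.1 = 47684.4 + 5283.6 + 33232 + 44367.9 = 130567.9.
Divide by N: 130567.9 / 17867 = 7.3078... → 7.31.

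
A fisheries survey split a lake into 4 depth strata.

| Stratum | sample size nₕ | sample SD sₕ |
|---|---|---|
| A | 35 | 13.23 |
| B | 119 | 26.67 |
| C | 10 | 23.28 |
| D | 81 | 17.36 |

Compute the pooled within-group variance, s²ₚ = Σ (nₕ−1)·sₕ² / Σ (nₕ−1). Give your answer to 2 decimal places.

493.24

A: (35−1)·13.23² = 34·175.0329 = 5951.1186
B: (119−1)·26.67² = 118·711.2889 = 83932.0902
C: (10−1)·23.28² = 9·541.9584 = 4877.6256
D: (81−1)·17.36² = 80·301.3696 = 24109.568
Numerator = 118870.4024; denominator = Σ(nₕ−1) = 241.
s²ₚ = 118870.4024/241 = 493.2382... → 493.24.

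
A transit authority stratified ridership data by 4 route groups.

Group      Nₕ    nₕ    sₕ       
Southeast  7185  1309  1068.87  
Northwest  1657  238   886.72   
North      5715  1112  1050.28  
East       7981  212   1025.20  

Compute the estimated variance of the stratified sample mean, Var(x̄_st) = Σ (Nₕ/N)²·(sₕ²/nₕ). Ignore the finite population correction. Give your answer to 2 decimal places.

N = 22538; Wₕ = Nₕ/N.
group Southeast: (7185/22538)²·1068.87²/1309 = 88.70190
group Northwest: (1657/22538)²·886.72²/238 = 17.85707
group North: (5715/22538)²·1050.28²/1112 = 63.78332
group East: (7981/22538)²·1025.20²/212 = 621.67758
Sum = 792.01988 → 792.02.

792.02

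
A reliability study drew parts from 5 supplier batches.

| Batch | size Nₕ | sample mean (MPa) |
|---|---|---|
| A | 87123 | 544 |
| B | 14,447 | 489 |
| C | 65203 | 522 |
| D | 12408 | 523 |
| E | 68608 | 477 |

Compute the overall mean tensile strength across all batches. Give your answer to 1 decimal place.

N = 247789; weights Wₕ = Nₕ/N = (0.3516, 0.0583, 0.2631, 0.0501, 0.2769).
x̄_st = Σ Wₕ·x̄ₕ = 0.3516·544 + 0.0583·489 + 0.2631·522 + 0.0501·523 + 0.2769·477 ≈ 515.402...
→ 515.4.

515.4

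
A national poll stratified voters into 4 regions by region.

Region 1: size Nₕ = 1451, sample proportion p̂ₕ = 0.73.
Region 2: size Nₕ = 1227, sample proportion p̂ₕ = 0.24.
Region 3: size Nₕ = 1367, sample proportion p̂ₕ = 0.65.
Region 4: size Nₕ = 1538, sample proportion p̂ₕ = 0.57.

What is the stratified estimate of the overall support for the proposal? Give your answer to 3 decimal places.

N = 1451 + 1227 + 1367 + 1538 = 5583.
Overall proportion = Σ (Nₕ/N)·p̂ₕ.
Σ Nₕp̂ₕ = 1059.23 + 294.48 + 888.55 + 876.66 = 3118.92.
3118.92 / 5583 = 0.55865... → 0.559.

0.559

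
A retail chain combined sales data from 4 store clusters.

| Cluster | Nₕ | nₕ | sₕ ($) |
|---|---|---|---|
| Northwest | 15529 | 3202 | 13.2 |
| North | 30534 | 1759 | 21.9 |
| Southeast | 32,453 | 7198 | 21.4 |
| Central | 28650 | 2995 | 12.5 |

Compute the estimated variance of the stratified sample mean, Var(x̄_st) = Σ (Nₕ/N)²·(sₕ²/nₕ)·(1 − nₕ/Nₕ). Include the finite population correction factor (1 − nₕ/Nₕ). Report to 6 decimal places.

N = 107166. Term for each stratum: Wₕ²sₕ²/nₕ·(1−nₕ/Nₕ).
Var(x̄_st) = 0.000907013 + 0.020859668 + 0.004540502 + 0.003338918 = 0.029646101 → 0.029646.

0.029646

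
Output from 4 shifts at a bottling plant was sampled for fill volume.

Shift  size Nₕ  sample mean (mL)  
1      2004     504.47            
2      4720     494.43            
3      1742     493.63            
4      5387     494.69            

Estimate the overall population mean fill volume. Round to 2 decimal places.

495.88

x̄_st = (Σ Nₕx̄ₕ) / (Σ Nₕ) = (2004·504.47 + 4720·494.43 + 1742·493.63 + 5387·494.69) / 13853
= 6869465.97 / 13853 = 495.8829... → 495.88.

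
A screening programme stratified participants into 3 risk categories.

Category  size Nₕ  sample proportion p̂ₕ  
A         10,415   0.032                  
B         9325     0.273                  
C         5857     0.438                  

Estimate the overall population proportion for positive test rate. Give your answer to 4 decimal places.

Wₕ = Nₕ/N with N = 25597: 0.4069, 0.3643, 0.2288.
p̂_st = 0.4069·0.032 + 0.3643·0.273 + 0.2288·0.438 ≈ 0.212696... → 0.2127.

0.2127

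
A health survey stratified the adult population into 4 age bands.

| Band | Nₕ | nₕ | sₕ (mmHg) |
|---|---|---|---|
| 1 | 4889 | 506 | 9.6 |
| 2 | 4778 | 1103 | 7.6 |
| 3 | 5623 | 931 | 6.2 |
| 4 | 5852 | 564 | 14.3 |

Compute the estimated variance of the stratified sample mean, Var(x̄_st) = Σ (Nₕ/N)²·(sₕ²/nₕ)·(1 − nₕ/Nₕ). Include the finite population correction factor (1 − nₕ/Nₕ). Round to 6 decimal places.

0.038327

N = 21142; Wₕ = Nₕ/N.
band 1: (4889/21142)²·9.6²/506·(1 − 506/4889) = 0.008731549
band 2: (4778/21142)²·7.6²/1103·(1 − 1103/4778) = 0.002057136
band 3: (5623/21142)²·6.2²/931·(1 − 931/5623) = 0.002437068
band 4: (5852/21142)²·14.3²/564·(1 − 564/5852) = 0.025101322
Sum = 0.038327076 → 0.038327.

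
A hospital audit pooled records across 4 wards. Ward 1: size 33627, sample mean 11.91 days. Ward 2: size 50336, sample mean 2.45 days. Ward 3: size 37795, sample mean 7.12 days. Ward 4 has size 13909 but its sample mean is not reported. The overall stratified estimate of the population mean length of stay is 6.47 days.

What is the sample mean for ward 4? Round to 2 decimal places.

6.10

Σ Nₕx̄ₕ = N·μ, so 13909·x̄_4 = 135667·6.47 − (33627·11.91 + 50336·2.45 + 37795·7.12).
= 877765.49 − 792921.17 = 84844.32.
x̄_4 = 84844.32 / 13909 = 6.1000... → 6.10.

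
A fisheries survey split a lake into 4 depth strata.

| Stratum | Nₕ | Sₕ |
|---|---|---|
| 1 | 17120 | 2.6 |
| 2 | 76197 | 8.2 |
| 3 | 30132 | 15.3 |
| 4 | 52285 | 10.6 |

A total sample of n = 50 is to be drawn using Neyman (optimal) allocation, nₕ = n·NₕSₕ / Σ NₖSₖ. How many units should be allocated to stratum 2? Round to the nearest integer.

19

Σ NₕSₕ = 17120·2.6 + 76197·8.2 + 30132·15.3 + 52285·10.6 = 1684568.
Share for 2: 624815.4/1684568 = 0.37091.
n_2 = 50 × 0.37091 = 18.545... → 19.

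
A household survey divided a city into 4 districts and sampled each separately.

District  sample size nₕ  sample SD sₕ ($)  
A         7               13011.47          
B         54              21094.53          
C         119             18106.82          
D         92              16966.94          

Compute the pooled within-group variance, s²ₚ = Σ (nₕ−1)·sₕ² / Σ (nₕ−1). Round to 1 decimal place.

333894093.7

Degrees of freedom: 6 + 53 + 118 + 91 = 268.
Σ(nₕ−1)sₕ² = 6·169298351.5609 + 53·444979195.9209 + 118·327856930.5124 + 91·287877052.9636 = 89483617113.3239.
s²ₚ = 89483617113.3239 / 268 = 333894093.706... → 333894093.7.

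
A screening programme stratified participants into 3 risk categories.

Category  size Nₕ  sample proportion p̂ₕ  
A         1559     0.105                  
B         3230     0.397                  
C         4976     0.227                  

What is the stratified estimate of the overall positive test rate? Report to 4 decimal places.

0.2638

N = 1559 + 3230 + 4976 = 9765.
Overall proportion = Σ (Nₕ/N)·p̂ₕ.
Σ Nₕp̂ₕ = 163.695 + 1282.31 + 1129.552 = 2575.557.
2575.557 / 9765 = 0.263754... → 0.2638.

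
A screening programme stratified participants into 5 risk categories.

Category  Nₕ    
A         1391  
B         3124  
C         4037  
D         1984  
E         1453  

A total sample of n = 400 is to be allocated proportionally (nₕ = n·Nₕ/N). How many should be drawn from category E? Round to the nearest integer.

48

N = 1391 + 3124 + 4037 + 1984 + 1453 = 11989.
n_E = 400·1453/11989 = 48.478... → 48.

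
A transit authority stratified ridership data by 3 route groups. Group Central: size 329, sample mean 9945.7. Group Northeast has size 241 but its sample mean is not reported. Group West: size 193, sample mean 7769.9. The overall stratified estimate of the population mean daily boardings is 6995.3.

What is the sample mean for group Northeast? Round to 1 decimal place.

2347.3

N = 329 + 241 + 193 = 763.
Overall total = μ·N = 6995.3·763 = 5337413.9.
Subtract the known strata: 329·9945.7 + 193·7769.9 = 4771726.
Remaining total for group Northeast: 5337413.9 − 4771726 = 565687.9.
Divide by its size: 565687.9 / 241 = 2347.253... → 2347.3.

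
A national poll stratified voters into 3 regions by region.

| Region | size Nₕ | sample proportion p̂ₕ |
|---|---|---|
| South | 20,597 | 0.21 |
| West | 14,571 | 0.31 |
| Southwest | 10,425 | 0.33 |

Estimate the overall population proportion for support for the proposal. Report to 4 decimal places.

0.2694

Wₕ = Nₕ/N with N = 45593: 0.4518, 0.3196, 0.2287.
p̂_st = 0.4518·0.21 + 0.3196·0.31 + 0.2287·0.33 ≈ 0.269397... → 0.2694.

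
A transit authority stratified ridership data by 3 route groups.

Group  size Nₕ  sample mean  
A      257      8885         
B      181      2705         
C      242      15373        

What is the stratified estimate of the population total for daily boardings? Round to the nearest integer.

6493316

Population total = Σ Nₕ·x̄ₕ (each stratum's size times its mean).
257·8885 + 181·2705 + 242·15373 = 2283445 + 489605 + 3720266 = 6493316.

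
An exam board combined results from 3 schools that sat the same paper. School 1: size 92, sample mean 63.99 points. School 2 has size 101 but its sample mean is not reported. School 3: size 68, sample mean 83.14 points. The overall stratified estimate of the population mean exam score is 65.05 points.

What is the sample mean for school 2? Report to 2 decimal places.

53.84

Σ Nₕx̄ₕ = N·μ, so 101·x̄_2 = 261·65.05 − (92·63.99 + 68·83.14).
= 16978.05 − 11540.6 = 5437.45.
x̄_2 = 5437.45 / 101 = 53.8361... → 53.84.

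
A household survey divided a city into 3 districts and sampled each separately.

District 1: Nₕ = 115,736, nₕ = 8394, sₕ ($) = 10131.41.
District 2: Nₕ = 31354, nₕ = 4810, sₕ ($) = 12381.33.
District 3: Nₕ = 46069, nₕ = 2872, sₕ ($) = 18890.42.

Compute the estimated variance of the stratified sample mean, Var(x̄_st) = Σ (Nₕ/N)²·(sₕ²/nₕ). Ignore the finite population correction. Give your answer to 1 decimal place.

12297.7

N = 193159; Wₕ = Nₕ/N.
district 1: (115736/193159)²·10131.41²/8394 = 4390.1348
district 2: (31354/193159)²·12381.33²/4810 = 839.7413
district 3: (46069/193159)²·18890.42²/2872 = 7067.8360
Sum = 12297.7122 → 12297.7.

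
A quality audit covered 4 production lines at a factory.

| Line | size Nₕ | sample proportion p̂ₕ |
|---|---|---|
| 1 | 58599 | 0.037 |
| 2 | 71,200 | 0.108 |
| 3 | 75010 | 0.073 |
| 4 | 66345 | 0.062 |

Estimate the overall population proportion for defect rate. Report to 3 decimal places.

0.072

N = 58599 + 71200 + 75010 + 66345 = 271154.
Overall proportion = Σ (Nₕ/N)·p̂ₕ.
Σ Nₕp̂ₕ = 2168.163 + 7689.6 + 5475.73 + 4113.39 = 19446.883.
19446.883 / 271154 = 0.07172... → 0.072.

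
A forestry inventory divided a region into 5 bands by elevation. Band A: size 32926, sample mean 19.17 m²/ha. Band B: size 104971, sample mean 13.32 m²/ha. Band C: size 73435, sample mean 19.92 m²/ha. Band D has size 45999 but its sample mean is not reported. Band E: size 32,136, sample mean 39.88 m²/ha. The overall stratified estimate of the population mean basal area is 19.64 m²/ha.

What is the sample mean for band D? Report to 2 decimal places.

Σ Nₕx̄ₕ = N·μ, so 45999·x̄_D = 289467·19.64 − (32926·19.17 + 104971·13.32 + 73435·19.92 + 32136·39.88).
= 5685131.88 − 4773814.02 = 911317.86.
x̄_D = 911317.86 / 45999 = 19.8117... → 19.81.

19.81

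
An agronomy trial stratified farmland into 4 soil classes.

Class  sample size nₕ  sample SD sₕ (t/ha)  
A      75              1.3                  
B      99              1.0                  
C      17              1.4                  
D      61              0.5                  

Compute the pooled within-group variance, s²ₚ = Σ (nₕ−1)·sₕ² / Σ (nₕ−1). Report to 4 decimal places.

A: (75−1)·1.3² = 74·1.69 = 125.06
B: (99−1)·1.0² = 98·1 = 98
C: (17−1)·1.4² = 16·1.96 = 31.36
D: (61−1)·0.5² = 60·0.25 = 15
Numerator = 269.42; denominator = Σ(nₕ−1) = 248.
s²ₚ = 269.42/248 = 1.086371... → 1.0864.

1.0864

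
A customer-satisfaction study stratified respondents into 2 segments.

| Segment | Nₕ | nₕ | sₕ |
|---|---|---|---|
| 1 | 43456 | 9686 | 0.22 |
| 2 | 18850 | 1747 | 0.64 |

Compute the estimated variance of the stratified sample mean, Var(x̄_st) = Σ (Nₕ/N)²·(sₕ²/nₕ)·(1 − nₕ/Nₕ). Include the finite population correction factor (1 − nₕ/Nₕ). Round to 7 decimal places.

0.0000214

N = 62306. Term for each stratum: Wₕ²sₕ²/nₕ·(1−nₕ/Nₕ).
Var(x̄_st) = 0.0000018890 + 0.0000194711 = 0.0000213601 → 0.0000214.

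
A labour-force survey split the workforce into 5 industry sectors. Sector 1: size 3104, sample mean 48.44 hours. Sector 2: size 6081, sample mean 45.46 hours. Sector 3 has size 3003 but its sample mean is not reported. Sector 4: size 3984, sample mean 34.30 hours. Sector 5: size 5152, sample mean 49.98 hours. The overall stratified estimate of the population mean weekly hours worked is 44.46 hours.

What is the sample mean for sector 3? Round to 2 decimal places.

42.33

N = 3104 + 6081 + 3003 + 3984 + 5152 = 21324.
Overall total = μ·N = 44.46·21324 = 948065.04.
Subtract the known strata: 3104·48.44 + 6081·45.46 + 3984·34.30 + 5152·49.98 = 820948.18.
Remaining total for sector 3: 948065.04 − 820948.18 = 127116.86.
Divide by its size: 127116.86 / 3003 = 42.3300... → 42.33.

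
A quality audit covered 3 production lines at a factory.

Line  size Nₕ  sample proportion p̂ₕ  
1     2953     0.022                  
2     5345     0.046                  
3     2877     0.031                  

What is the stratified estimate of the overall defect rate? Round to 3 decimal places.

Wₕ = Nₕ/N with N = 11175: 0.2643, 0.4783, 0.2574.
p̂_st = 0.2643·0.022 + 0.4783·0.046 + 0.2574·0.031 ≈ 0.03580... → 0.036.

0.036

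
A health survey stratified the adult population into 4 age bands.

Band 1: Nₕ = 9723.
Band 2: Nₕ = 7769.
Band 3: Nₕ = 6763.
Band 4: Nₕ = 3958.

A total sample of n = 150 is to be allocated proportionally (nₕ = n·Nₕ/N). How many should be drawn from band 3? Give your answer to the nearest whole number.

36

Share of band 3 = 6763/28213 = 0.23971.
Allocate 150 × 0.23971 = 35.957... → 36.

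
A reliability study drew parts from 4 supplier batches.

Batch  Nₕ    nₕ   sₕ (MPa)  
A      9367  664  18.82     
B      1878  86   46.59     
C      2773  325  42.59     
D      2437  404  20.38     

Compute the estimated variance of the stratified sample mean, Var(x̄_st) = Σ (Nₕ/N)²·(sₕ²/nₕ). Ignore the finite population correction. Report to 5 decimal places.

N = 16455. Term for each stratum: Wₕ²sₕ²/nₕ.
Var(x̄_st) = 0.17285280 + 0.32876257 + 0.15850242 + 0.02254978 = 0.68266757 → 0.68267.

0.68267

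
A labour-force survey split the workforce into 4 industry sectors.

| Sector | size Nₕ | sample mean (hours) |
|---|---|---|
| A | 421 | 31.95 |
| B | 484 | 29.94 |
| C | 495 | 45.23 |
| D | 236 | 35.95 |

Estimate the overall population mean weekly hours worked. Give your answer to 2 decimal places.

35.95

x̄_st = (Σ Nₕx̄ₕ) / (Σ Nₕ) = (421·31.95 + 484·29.94 + 495·45.23 + 236·35.95) / 1636
= 58814.96 / 1636 = 35.9505... → 35.95.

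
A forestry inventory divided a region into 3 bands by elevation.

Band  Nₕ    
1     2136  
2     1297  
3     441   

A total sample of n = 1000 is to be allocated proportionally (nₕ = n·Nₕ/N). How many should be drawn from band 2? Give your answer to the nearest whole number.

Share of band 2 = 1297/3874 = 0.33480.
Allocate 1000 × 0.33480 = 334.796... → 335.

335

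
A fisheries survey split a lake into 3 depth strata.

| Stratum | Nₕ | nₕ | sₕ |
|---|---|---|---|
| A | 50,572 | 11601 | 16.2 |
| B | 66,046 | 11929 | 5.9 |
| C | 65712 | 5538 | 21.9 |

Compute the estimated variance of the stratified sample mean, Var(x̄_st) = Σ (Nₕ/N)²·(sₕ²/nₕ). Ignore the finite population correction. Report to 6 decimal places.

0.013372

N = 182330; Wₕ = Nₕ/N.
stratum A: (50572/182330)²·16.2²/11601 = 0.001740358
stratum B: (66046/182330)²·5.9²/11929 = 0.000382892
stratum C: (65712/182330)²·21.9²/5538 = 0.011248857
Sum = 0.013372107 → 0.013372.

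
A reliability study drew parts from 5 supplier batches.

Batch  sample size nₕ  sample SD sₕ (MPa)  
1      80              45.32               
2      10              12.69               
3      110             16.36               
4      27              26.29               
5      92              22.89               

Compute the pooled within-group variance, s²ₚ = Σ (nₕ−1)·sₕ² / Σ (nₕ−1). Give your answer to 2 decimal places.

823.35

1: (80−1)·45.32² = 79·2053.9024 = 162258.2896
2: (10−1)·12.69² = 9·161.0361 = 1449.3249
3: (110−1)·16.36² = 109·267.6496 = 29173.8064
4: (27−1)·26.29² = 26·691.1641 = 17970.2666
5: (92−1)·22.89² = 91·523.9521 = 47679.6411
Numerator = 258531.3286; denominator = Σ(nₕ−1) = 314.
s²ₚ = 258531.3286/314 = 823.3482... → 823.35.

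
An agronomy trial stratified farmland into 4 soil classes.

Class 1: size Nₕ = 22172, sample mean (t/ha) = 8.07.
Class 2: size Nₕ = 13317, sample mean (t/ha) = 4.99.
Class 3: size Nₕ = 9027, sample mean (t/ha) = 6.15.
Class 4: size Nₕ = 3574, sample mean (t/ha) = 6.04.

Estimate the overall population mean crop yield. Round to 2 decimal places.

N = 48090; weights Wₕ = Nₕ/N = (0.4611, 0.2769, 0.1877, 0.0743).
x̄_st = Σ Wₕ·x̄ₕ = 0.4611·8.07 + 0.2769·4.99 + 0.1877·6.15 + 0.0743·6.04 ≈ 6.7058...
→ 6.71.

6.71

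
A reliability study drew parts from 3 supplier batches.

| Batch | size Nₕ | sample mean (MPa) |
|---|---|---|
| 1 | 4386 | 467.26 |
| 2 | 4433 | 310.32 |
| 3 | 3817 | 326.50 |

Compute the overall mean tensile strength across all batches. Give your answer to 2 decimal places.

x̄_st = (Σ Nₕx̄ₕ) / (Σ Nₕ) = (4386·467.26 + 4433·310.32 + 3817·326.50) / 12636
= 4671301.42 / 12636 = 369.6820... → 369.68.

369.68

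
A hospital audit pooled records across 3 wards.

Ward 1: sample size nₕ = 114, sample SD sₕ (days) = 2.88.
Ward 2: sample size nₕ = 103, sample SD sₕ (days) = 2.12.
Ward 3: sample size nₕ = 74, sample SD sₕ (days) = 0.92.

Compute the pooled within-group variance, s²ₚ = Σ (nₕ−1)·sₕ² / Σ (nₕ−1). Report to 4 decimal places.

5.0607

Degrees of freedom: 113 + 102 + 73 = 288.
Σ(nₕ−1)sₕ² = 113·8.2944 + 102·4.4944 + 73·0.8464 = 1457.4832.
s²ₚ = 1457.4832 / 288 = 5.060706... → 5.0607.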